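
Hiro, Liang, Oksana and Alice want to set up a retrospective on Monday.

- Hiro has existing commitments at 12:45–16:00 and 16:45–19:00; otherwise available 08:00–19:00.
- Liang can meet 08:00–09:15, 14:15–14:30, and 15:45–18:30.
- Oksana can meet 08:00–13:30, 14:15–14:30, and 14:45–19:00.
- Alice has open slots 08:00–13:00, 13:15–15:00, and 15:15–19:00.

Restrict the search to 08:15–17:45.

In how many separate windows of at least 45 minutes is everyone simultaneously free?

Hiro free within 08:00–19:00: 08:00–12:45, 16:00–16:45.
Hiro ∩ Liang: 08:00–09:15, 16:00–16:45.
Hiro ∩ Liang ∩ Oksana: 08:00–09:15, 16:00–16:45.
Hiro ∩ Liang ∩ Oksana ∩ Alice: 08:00–09:15, 16:00–16:45.
Restricted to 08:15–17:45: 08:15–09:15, 16:00–16:45.
Windows ≥ 45 min: 08:15–09:15, 16:00–16:45.
That's 2 windows.

2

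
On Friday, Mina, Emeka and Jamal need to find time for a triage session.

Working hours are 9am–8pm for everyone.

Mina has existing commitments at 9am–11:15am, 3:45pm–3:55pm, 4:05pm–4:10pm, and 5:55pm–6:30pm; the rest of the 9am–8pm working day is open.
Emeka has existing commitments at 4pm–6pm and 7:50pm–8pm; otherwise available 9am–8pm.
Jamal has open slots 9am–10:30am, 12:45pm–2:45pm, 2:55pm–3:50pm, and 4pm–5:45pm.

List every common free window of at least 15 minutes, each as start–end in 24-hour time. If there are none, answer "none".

12:45–14:45, 14:55–15:45

Mina free within 09:00–20:00: 11:15–15:45, 15:55–16:05, 16:10–17:55, 18:30–20:00.
Emeka free within 09:00–20:00: 09:00–16:00, 18:00–19:50.
Mina ∩ Emeka: 11:15–15:45, 15:55–16:00, 18:30–19:50.
Mina ∩ Emeka ∩ Jamal: 12:45–14:45, 14:55–15:45.
Windows ≥ 15 min: 12:45–14:45, 14:55–15:45.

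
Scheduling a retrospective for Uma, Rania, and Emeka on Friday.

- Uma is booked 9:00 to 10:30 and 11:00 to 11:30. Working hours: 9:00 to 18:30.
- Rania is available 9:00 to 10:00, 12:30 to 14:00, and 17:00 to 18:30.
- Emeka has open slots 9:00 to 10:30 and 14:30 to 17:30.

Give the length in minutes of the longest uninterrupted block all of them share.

30 minutes

Uma free within 09:00–18:30: 10:30–11:00, 11:30–18:30.
Uma ∩ Rania: 12:30–14:00, 17:00–18:30.
Uma ∩ Rania ∩ Emeka: 17:00–17:30.
Single common window of 30 minutes.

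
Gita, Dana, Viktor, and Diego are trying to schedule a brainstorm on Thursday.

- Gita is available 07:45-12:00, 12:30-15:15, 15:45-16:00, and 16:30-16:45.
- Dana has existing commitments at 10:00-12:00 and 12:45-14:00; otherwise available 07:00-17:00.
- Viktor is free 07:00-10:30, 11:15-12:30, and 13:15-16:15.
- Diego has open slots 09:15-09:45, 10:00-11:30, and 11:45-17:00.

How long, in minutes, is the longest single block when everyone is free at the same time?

Dana free within 07:00–17:00: 07:00–10:00, 12:00–12:45, 14:00–17:00.
Gita ∩ Dana: 07:45–10:00, 12:30–12:45, 14:00–15:15, 15:45–16:00, 16:30–16:45.
Gita ∩ Dana ∩ Viktor: 07:45–10:00, 14:00–15:15, 15:45–16:00.
Gita ∩ Dana ∩ Viktor ∩ Diego: 09:15–09:45, 14:00–15:15, 15:45–16:00.
Common window lengths: 30, 75, 15 min; longest is 75.

75 minutes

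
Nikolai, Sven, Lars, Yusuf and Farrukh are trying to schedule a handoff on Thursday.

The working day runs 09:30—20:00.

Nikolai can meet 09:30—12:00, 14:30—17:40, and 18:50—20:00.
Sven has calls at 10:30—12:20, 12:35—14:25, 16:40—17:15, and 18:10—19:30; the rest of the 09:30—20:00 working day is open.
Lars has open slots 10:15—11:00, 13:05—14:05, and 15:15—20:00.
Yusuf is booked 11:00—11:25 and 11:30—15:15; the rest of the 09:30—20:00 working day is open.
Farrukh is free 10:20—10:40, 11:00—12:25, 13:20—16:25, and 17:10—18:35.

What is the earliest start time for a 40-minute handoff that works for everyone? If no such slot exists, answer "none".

Sven free within 09:30–20:00: 09:30–10:30, 12:20–12:35, 14:25–16:40, 17:15–18:10, 19:30–20:00.
Yusuf free within 09:30–20:00: 09:30–11:00, 11:25–11:30, 15:15–20:00.
Nikolai ∩ Sven: 09:30–10:30, 14:30–16:40, 17:15–17:40, 19:30–20:00.
Nikolai ∩ Sven ∩ Lars: 10:15–10:30, 15:15–16:40, 17:15–17:40, 19:30–20:00.
Nikolai ∩ Sven ∩ Lars ∩ Yusuf: 10:15–10:30, 15:15–16:40, 17:15–17:40, 19:30–20:00.
Nikolai ∩ Sven ∩ Lars ∩ Yusuf ∩ Farrukh: 10:20–10:30, 15:15–16:25, 17:15–17:40.
Windows ≥ 40 min: 15:15–16:25.
Earliest such window starts at 15:15.

15:15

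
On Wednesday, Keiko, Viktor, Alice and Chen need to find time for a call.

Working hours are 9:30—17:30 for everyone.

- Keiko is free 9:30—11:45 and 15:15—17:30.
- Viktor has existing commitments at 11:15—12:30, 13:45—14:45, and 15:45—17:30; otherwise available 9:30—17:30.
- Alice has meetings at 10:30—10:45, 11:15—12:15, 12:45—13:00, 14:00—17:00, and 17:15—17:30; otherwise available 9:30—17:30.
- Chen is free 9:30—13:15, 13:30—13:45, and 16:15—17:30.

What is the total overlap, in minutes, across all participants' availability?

Viktor free within 09:30–17:30: 09:30–11:15, 12:30–13:45, 14:45–15:45.
Alice free within 09:30–17:30: 09:30–10:30, 10:45–11:15, 12:15–12:45, 13:00–14:00, 17:00–17:15.
Keiko ∩ Viktor: 09:30–11:15, 15:15–15:45.
Keiko ∩ Viktor ∩ Alice: 09:30–10:30, 10:45–11:15.
Keiko ∩ Viktor ∩ Alice ∩ Chen: 09:30–10:30, 10:45–11:15.
Total common minutes: 60 + 30 = 90.

90 minutes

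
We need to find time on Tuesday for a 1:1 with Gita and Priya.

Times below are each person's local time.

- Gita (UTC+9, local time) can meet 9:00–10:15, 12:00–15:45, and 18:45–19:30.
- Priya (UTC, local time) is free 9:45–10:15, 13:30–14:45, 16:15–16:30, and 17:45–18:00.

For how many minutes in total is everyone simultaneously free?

30 minutes

Gita → UTC: 00:00–01:15, 03:00–06:45, 09:45–10:30.
Priya → UTC: 09:45–10:15, 13:30–14:45, 16:15–16:30, 17:45–18:00.
Gita ∩ Priya: 09:45–10:15.
Total common minutes: 30.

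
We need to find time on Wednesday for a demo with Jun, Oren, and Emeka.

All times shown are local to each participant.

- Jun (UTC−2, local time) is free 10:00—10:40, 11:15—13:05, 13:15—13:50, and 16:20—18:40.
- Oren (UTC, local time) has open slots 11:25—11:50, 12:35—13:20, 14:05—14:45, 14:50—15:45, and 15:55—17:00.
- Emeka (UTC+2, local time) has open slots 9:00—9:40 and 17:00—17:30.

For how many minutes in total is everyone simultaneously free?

Jun → UTC: 12:00–12:40, 13:15–15:05, 15:15–15:50, 18:20–20:40.
Oren → UTC: 11:25–11:50, 12:35–13:20, 14:05–14:45, 14:50–15:45, 15:55–17:00.
Emeka → UTC: 07:00–07:40, 15:00–15:30.
Jun ∩ Oren: 12:35–12:40, 13:15–13:20, 14:05–14:45, 14:50–15:05, 15:15–15:45.
Jun ∩ Oren ∩ Emeka: 15:00–15:05, 15:15–15:30.
Total common minutes: 5 + 15 = 20.

20 minutes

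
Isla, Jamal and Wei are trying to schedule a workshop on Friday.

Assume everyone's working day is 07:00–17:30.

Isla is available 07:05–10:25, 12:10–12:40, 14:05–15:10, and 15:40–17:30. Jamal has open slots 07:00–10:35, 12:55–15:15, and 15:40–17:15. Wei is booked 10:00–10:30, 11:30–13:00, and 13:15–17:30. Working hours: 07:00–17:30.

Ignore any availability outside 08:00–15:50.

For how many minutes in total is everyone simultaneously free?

120 minutes

Wei free within 07:00–17:30: 07:00–10:00, 10:30–11:30, 13:00–13:15.
Isla ∩ Jamal: 07:05–10:25, 14:05–15:10, 15:40–17:15.
Isla ∩ Jamal ∩ Wei: 07:05–10:00.
Restricted to 08:00–15:50: 08:00–10:00.
Total common minutes: 120.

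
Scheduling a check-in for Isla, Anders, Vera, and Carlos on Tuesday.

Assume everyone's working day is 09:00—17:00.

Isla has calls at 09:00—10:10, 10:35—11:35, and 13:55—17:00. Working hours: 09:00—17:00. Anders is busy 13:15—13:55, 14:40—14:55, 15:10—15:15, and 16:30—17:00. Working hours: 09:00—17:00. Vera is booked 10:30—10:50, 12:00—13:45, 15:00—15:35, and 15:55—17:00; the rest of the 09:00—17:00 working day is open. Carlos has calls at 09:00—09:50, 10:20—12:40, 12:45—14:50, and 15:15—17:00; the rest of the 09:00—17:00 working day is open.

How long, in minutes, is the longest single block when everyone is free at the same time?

10 minutes

Isla free within 09:00–17:00: 10:10–10:35, 11:35–13:55.
Anders free within 09:00–17:00: 09:00–13:15, 13:55–14:40, 14:55–15:10, 15:15–16:30.
Vera free within 09:00–17:00: 09:00–10:30, 10:50–12:00, 13:45–15:00, 15:35–15:55.
Carlos free within 09:00–17:00: 09:50–10:20, 12:40–12:45, 14:50–15:15.
Isla ∩ Anders: 10:10–10:35, 11:35–13:15.
Isla ∩ Anders ∩ Vera: 10:10–10:30, 11:35–12:00.
Isla ∩ Anders ∩ Vera ∩ Carlos: 10:10–10:20.
Single common window of 10 minutes.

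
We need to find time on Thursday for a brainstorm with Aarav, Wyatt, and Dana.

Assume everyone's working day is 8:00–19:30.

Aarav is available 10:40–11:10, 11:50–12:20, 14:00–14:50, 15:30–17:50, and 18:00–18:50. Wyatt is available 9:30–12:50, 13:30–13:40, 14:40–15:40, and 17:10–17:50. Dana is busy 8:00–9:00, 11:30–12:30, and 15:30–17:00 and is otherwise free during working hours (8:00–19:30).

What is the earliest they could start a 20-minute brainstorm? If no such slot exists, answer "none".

Dana free within 08:00–19:30: 09:00–11:30, 12:30–15:30, 17:00–19:30.
Aarav ∩ Wyatt: 10:40–11:10, 11:50–12:20, 14:40–14:50, 15:30–15:40, 17:10–17:50.
Aarav ∩ Wyatt ∩ Dana: 10:40–11:10, 14:40–14:50, 17:10–17:50.
Windows ≥ 20 min: 10:40–11:10, 17:10–17:50.
Earliest such window starts at 10:40.

10:40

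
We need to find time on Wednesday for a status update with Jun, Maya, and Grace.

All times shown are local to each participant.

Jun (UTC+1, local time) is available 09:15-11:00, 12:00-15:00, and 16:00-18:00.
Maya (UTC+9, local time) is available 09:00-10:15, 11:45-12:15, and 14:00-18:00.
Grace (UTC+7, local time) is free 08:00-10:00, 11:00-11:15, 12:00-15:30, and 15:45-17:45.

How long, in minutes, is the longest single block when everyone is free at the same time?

Jun → UTC: 08:15–10:00, 11:00–14:00, 15:00–17:00.
Maya → UTC: 00:00–01:15, 02:45–03:15, 05:00–09:00.
Grace → UTC: 01:00–03:00, 04:00–04:15, 05:00–08:30, 08:45–10:45.
Jun ∩ Maya: 08:15–09:00.
Jun ∩ Maya ∩ Grace: 08:15–08:30, 08:45–09:00.
Common window lengths: 15, 15 min; longest is 15.

15 minutes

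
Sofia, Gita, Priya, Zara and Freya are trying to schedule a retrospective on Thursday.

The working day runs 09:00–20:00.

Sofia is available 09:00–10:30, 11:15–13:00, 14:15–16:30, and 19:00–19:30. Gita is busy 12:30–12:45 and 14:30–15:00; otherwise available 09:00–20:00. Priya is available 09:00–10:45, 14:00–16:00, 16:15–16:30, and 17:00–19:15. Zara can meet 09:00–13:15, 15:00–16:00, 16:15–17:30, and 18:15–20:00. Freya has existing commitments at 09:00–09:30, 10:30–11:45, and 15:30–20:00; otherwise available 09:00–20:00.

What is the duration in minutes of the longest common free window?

Gita free within 09:00–20:00: 09:00–12:30, 12:45–14:30, 15:00–20:00.
Freya free within 09:00–20:00: 09:30–10:30, 11:45–15:30.
Sofia ∩ Gita: 09:00–10:30, 11:15–12:30, 12:45–13:00, 14:15–14:30, 15:00–16:30, 19:00–19:30.
Sofia ∩ Gita ∩ Priya: 09:00–10:30, 14:15–14:30, 15:00–16:00, 16:15–16:30, 19:00–19:15.
Sofia ∩ Gita ∩ Priya ∩ Zara: 09:00–10:30, 15:00–16:00, 16:15–16:30, 19:00–19:15.
Sofia ∩ Gita ∩ Priya ∩ Zara ∩ Freya: 09:30–10:30, 15:00–15:30.
Common window lengths: 60, 30 min; longest is 60.

60 minutes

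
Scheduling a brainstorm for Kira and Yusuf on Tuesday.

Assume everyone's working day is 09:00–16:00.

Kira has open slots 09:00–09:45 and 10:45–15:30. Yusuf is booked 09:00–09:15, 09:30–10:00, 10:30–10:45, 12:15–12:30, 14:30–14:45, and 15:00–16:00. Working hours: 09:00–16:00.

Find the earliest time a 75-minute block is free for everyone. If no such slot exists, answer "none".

10:45

Yusuf free within 09:00–16:00: 09:15–09:30, 10:00–10:30, 10:45–12:15, 12:30–14:30, 14:45–15:00.
Kira ∩ Yusuf: 09:15–09:30, 10:45–12:15, 12:30–14:30, 14:45–15:00.
Windows ≥ 75 min: 10:45–12:15, 12:30–14:30.
Earliest such window starts at 10:45.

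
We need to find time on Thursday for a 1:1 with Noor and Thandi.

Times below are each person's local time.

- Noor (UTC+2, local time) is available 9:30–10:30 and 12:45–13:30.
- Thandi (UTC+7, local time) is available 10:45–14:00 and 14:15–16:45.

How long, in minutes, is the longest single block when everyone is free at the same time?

60 minutes

Noor → UTC: 07:30–08:30, 10:45–11:30.
Thandi → UTC: 03:45–07:00, 07:15–09:45.
Noor ∩ Thandi: 07:30–08:30.
Single common window of 60 minutes.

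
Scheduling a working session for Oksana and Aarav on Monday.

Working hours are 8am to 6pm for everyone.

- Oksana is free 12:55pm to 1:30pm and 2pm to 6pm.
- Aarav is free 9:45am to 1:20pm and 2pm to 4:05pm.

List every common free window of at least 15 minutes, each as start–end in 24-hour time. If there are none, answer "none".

Oksana ∩ Aarav: 12:55–13:20, 14:00–16:05.
Windows ≥ 15 min: 12:55–13:20, 14:00–16:05.

12:55–13:20, 14:00–16:05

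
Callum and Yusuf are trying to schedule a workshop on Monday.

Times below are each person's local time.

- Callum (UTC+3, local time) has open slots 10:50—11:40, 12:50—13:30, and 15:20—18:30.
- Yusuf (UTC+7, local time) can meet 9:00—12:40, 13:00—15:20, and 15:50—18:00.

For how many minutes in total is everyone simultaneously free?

70 minutes

Callum → UTC: 07:50–08:40, 09:50–10:30, 12:20–15:30.
Yusuf → UTC: 02:00–05:40, 06:00–08:20, 08:50–11:00.
Callum ∩ Yusuf: 07:50–08:20, 09:50–10:30.
Total common minutes: 30 + 40 = 70.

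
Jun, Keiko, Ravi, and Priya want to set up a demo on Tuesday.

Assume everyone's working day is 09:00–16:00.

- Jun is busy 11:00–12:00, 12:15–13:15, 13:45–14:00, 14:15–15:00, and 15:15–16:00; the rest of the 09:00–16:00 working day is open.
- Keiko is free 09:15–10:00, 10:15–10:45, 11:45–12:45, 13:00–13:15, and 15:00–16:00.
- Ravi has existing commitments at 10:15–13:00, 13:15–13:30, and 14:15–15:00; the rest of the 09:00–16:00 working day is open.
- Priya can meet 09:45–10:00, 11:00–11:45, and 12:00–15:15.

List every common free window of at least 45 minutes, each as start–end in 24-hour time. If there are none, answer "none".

Jun free within 09:00–16:00: 09:00–11:00, 12:00–12:15, 13:15–13:45, 14:00–14:15, 15:00–15:15.
Ravi free within 09:00–16:00: 09:00–10:15, 13:00–13:15, 13:30–14:15, 15:00–16:00.
Jun ∩ Keiko: 09:15–10:00, 10:15–10:45, 12:00–12:15, 15:00–15:15.
Jun ∩ Keiko ∩ Ravi: 09:15–10:00, 15:00–15:15.
Jun ∩ Keiko ∩ Ravi ∩ Priya: 09:45–10:00, 15:00–15:15.
Windows ≥ 45 min: (none).

none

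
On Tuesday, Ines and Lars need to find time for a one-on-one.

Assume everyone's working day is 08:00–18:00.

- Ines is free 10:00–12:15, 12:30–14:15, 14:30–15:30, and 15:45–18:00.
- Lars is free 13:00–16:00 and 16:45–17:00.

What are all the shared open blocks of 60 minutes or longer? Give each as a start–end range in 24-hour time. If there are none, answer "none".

13:00–14:15, 14:30–15:30

Ines ∩ Lars: 13:00–14:15, 14:30–15:30, 15:45–16:00, 16:45–17:00.
Windows ≥ 60 min: 13:00–14:15, 14:30–15:30.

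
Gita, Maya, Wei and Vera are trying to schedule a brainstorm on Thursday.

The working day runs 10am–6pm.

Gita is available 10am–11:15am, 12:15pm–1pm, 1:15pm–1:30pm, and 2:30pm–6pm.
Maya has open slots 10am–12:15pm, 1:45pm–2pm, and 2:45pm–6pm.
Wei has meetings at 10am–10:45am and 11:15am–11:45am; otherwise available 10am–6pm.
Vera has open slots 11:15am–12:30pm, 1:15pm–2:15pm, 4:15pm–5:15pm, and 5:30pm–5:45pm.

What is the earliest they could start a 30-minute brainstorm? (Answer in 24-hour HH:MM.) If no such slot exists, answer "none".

Wei free within 10:00–18:00: 10:45–11:15, 11:45–18:00.
Gita ∩ Maya: 10:00–11:15, 14:45–18:00.
Gita ∩ Maya ∩ Wei: 10:45–11:15, 14:45–18:00.
Gita ∩ Maya ∩ Wei ∩ Vera: 16:15–17:15, 17:30–17:45.
Windows ≥ 30 min: 16:15–17:15.
Earliest such window starts at 16:15.

16:15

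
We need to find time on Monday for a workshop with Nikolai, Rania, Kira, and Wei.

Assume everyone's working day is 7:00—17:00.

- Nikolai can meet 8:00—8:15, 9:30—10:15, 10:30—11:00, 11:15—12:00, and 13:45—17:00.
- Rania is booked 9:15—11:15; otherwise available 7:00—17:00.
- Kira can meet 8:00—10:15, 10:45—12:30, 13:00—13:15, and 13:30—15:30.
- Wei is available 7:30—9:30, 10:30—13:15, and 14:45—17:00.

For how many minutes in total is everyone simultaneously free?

105 minutes

Rania free within 07:00–17:00: 07:00–09:15, 11:15–17:00.
Nikolai ∩ Rania: 08:00–08:15, 11:15–12:00, 13:45–17:00.
Nikolai ∩ Rania ∩ Kira: 08:00–08:15, 11:15–12:00, 13:45–15:30.
Nikolai ∩ Rania ∩ Kira ∩ Wei: 08:00–08:15, 11:15–12:00, 14:45–15:30.
Total common minutes: 15 + 45 + 45 = 105.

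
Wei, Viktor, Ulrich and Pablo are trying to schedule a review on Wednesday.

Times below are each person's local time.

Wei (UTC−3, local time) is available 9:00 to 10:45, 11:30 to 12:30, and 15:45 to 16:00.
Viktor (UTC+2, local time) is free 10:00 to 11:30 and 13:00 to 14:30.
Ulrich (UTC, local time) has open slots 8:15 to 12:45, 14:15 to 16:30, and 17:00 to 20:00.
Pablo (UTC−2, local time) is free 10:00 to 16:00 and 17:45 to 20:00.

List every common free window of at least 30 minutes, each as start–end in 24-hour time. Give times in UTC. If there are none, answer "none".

12:00–12:30

Wei → UTC: 12:00–13:45, 14:30–15:30, 18:45–19:00.
Viktor → UTC: 08:00–09:30, 11:00–12:30.
Ulrich → UTC: 08:15–12:45, 14:15–16:30, 17:00–20:00.
Pablo → UTC: 12:00–18:00, 19:45–22:00.
Wei ∩ Viktor: 12:00–12:30.
Wei ∩ Viktor ∩ Ulrich: 12:00–12:30.
Wei ∩ Viktor ∩ Ulrich ∩ Pablo: 12:00–12:30.
Windows ≥ 30 min: 12:00–12:30.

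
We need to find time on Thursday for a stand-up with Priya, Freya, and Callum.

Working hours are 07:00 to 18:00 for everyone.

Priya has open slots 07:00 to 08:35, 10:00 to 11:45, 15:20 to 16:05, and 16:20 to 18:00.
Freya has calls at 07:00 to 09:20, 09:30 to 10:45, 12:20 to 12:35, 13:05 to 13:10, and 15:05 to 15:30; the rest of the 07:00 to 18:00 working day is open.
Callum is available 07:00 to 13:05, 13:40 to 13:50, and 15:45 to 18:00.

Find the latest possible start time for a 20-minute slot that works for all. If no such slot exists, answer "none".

17:40

Freya free within 07:00–18:00: 09:20–09:30, 10:45–12:20, 12:35–13:05, 13:10–15:05, 15:30–18:00.
Priya ∩ Freya: 10:45–11:45, 15:30–16:05, 16:20–18:00.
Priya ∩ Freya ∩ Callum: 10:45–11:45, 15:45–16:05, 16:20–18:00.
Windows ≥ 20 min: 10:45–11:45, 15:45–16:05, 16:20–18:00.
Latest start in the last window 16:20–18:00 is 18:00 − 20 min = 17:40.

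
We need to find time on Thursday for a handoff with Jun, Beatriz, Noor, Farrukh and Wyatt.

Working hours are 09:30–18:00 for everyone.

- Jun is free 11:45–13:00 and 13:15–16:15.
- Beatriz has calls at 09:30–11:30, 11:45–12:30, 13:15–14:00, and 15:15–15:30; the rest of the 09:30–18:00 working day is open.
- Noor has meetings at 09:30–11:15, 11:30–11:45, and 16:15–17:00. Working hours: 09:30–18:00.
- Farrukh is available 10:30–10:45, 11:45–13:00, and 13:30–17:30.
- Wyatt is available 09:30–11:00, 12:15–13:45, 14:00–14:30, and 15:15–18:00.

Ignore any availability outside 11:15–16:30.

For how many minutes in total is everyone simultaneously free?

Beatriz free within 09:30–18:00: 11:30–11:45, 12:30–13:15, 14:00–15:15, 15:30–18:00.
Noor free within 09:30–18:00: 11:15–11:30, 11:45–16:15, 17:00–18:00.
Jun ∩ Beatriz: 12:30–13:00, 14:00–15:15, 15:30–16:15.
Jun ∩ Beatriz ∩ Noor: 12:30–13:00, 14:00–15:15, 15:30–16:15.
Jun ∩ Beatriz ∩ Noor ∩ Farrukh: 12:30–13:00, 14:00–15:15, 15:30–16:15.
Jun ∩ Beatriz ∩ Noor ∩ Farrukh ∩ Wyatt: 12:30–13:00, 14:00–14:30, 15:30–16:15.
Restricted to 11:15–16:30: 12:30–13:00, 14:00–14:30, 15:30–16:15.
Total common minutes: 30 + 30 + 45 = 105.

105 minutes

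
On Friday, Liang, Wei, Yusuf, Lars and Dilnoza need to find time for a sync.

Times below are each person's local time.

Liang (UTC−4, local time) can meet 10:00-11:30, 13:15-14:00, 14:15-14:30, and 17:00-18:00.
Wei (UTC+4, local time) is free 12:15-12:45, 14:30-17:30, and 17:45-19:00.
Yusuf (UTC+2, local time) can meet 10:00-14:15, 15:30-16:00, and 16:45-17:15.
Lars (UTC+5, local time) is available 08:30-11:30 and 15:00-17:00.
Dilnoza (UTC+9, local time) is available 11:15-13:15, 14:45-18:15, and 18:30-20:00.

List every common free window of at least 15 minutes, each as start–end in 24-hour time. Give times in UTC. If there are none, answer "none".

Liang → UTC: 14:00–15:30, 17:15–18:00, 18:15–18:30, 21:00–22:00.
Wei → UTC: 08:15–08:45, 10:30–13:30, 13:45–15:00.
Yusuf → UTC: 08:00–12:15, 13:30–14:00, 14:45–15:15.
Lars → UTC: 03:30–06:30, 10:00–12:00.
Dilnoza → UTC: 02:15–04:15, 05:45–09:15, 09:30–11:00.
Liang ∩ Wei: 14:00–15:00.
Liang ∩ Wei ∩ Yusuf: 14:45–15:00.
Liang ∩ Wei ∩ Yusuf ∩ Lars: (none).
Liang ∩ Wei ∩ Yusuf ∩ Lars ∩ Dilnoza: (none).
Windows ≥ 15 min: (none).

none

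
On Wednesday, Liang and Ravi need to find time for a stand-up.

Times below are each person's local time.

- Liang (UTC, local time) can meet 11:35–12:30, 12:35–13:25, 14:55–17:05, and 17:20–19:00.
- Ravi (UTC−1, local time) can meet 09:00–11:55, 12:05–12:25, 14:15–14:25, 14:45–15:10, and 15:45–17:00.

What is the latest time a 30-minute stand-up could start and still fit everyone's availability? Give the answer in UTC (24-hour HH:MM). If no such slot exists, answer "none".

17:30

Liang → UTC: 11:35–12:30, 12:35–13:25, 14:55–17:05, 17:20–19:00.
Ravi → UTC: 10:00–12:55, 13:05–13:25, 15:15–15:25, 15:45–16:10, 16:45–18:00.
Liang ∩ Ravi: 11:35–12:30, 12:35–12:55, 13:05–13:25, 15:15–15:25, 15:45–16:10, 16:45–17:05, 17:20–18:00.
Windows ≥ 30 min: 11:35–12:30, 17:20–18:00.
Latest start in the last window 17:20–18:00 is 18:00 − 30 min = 17:30.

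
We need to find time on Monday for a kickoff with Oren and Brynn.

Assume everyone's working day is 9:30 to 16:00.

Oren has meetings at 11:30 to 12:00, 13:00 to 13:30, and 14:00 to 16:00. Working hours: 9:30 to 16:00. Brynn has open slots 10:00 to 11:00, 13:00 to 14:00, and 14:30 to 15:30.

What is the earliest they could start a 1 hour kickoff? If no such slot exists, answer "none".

10:00

Oren free within 09:30–16:00: 09:30–11:30, 12:00–13:00, 13:30–14:00.
Oren ∩ Brynn: 10:00–11:00, 13:30–14:00.
Windows ≥ 60 min: 10:00–11:00.
Earliest such window starts at 10:00.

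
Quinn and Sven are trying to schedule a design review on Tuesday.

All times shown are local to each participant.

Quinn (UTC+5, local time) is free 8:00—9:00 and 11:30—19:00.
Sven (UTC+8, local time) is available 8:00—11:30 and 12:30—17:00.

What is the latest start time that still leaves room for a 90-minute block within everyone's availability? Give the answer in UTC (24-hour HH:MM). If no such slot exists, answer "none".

Quinn → UTC: 03:00–04:00, 06:30–14:00.
Sven → UTC: 00:00–03:30, 04:30–09:00.
Quinn ∩ Sven: 03:00–03:30, 06:30–09:00.
Windows ≥ 90 min: 06:30–09:00.
Latest start in the last window 06:30–09:00 is 09:00 − 90 min = 07:30.

07:30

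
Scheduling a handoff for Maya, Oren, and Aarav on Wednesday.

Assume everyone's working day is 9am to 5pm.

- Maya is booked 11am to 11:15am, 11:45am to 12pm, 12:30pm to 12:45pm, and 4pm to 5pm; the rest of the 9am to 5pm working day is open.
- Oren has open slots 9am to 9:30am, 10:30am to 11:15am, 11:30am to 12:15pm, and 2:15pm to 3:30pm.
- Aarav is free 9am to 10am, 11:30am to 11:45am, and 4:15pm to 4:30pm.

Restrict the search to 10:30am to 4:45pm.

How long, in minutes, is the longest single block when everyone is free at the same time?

Maya free within 09:00–17:00: 09:00–11:00, 11:15–11:45, 12:00–12:30, 12:45–16:00.
Maya ∩ Oren: 09:00–09:30, 10:30–11:00, 11:30–11:45, 12:00–12:15, 14:15–15:30.
Maya ∩ Oren ∩ Aarav: 09:00–09:30, 11:30–11:45.
Restricted to 10:30–16:45: 11:30–11:45.
Single common window of 15 minutes.

15 minutes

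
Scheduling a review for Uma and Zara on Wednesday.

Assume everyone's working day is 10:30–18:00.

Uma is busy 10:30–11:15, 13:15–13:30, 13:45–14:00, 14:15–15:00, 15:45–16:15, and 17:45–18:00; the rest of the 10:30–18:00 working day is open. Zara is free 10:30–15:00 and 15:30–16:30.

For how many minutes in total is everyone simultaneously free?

Uma free within 10:30–18:00: 11:15–13:15, 13:30–13:45, 14:00–14:15, 15:00–15:45, 16:15–17:45.
Uma ∩ Zara: 11:15–13:15, 13:30–13:45, 14:00–14:15, 15:30–15:45, 16:15–16:30.
Total common minutes: 120 + 15 + 15 + 15 + 15 = 180.

180 minutes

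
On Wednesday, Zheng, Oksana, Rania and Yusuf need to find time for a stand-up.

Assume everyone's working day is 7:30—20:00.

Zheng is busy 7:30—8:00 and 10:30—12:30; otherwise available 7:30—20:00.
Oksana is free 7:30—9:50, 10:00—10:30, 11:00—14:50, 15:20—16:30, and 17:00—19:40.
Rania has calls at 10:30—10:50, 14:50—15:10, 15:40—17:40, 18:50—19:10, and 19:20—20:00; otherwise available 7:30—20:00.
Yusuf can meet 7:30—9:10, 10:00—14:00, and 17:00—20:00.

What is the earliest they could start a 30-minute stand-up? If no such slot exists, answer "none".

08:00

Zheng free within 07:30–20:00: 08:00–10:30, 12:30–20:00.
Rania free within 07:30–20:00: 07:30–10:30, 10:50–14:50, 15:10–15:40, 17:40–18:50, 19:10–19:20.
Zheng ∩ Oksana: 08:00–09:50, 10:00–10:30, 12:30–14:50, 15:20–16:30, 17:00–19:40.
Zheng ∩ Oksana ∩ Rania: 08:00–09:50, 10:00–10:30, 12:30–14:50, 15:20–15:40, 17:40–18:50, 19:10–19:20.
Zheng ∩ Oksana ∩ Rania ∩ Yusuf: 08:00–09:10, 10:00–10:30, 12:30–14:00, 17:40–18:50, 19:10–19:20.
Windows ≥ 30 min: 08:00–09:10, 10:00–10:30, 12:30–14:00, 17:40–18:50.
Earliest such window starts at 08:00.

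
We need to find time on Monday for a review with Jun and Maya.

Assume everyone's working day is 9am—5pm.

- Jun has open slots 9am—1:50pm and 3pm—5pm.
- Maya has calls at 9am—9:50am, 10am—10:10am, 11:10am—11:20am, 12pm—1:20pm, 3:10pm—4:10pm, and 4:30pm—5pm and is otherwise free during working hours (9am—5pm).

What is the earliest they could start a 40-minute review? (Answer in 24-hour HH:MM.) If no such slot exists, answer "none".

Maya free within 09:00–17:00: 09:50–10:00, 10:10–11:10, 11:20–12:00, 13:20–15:10, 16:10–16:30.
Jun ∩ Maya: 09:50–10:00, 10:10–11:10, 11:20–12:00, 13:20–13:50, 15:00–15:10, 16:10–16:30.
Windows ≥ 40 min: 10:10–11:10, 11:20–12:00.
Earliest such window starts at 10:10.

10:10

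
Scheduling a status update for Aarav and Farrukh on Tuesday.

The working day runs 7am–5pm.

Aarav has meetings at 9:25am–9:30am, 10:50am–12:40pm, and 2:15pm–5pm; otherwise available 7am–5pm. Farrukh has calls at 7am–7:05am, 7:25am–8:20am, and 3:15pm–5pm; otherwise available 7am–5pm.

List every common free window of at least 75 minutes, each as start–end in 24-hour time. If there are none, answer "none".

09:30–10:50, 12:40–14:15

Aarav free within 07:00–17:00: 07:00–09:25, 09:30–10:50, 12:40–14:15.
Farrukh free within 07:00–17:00: 07:05–07:25, 08:20–15:15.
Aarav ∩ Farrukh: 07:05–07:25, 08:20–09:25, 09:30–10:50, 12:40–14:15.
Windows ≥ 75 min: 09:30–10:50, 12:40–14:15.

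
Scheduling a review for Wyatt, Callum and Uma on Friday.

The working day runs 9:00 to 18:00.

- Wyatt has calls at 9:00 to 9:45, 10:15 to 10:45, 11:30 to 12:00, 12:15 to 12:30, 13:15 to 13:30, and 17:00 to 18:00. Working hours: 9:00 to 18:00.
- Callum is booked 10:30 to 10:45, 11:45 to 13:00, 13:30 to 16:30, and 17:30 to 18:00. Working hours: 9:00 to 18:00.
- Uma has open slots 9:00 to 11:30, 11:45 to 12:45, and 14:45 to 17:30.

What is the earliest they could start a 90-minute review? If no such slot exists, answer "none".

Wyatt free within 09:00–18:00: 09:45–10:15, 10:45–11:30, 12:00–12:15, 12:30–13:15, 13:30–17:00.
Callum free within 09:00–18:00: 09:00–10:30, 10:45–11:45, 13:00–13:30, 16:30–17:30.
Wyatt ∩ Callum: 09:45–10:15, 10:45–11:30, 13:00–13:15, 16:30–17:00.
Wyatt ∩ Callum ∩ Uma: 09:45–10:15, 10:45–11:30, 16:30–17:00.
Windows ≥ 90 min: (none).

none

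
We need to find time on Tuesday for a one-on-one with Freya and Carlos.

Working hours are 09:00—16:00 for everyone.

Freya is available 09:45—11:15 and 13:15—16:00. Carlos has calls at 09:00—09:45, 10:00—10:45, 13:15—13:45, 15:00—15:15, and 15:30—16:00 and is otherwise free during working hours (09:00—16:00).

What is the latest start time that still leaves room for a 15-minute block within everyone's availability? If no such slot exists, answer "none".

15:15

Carlos free within 09:00–16:00: 09:45–10:00, 10:45–13:15, 13:45–15:00, 15:15–15:30.
Freya ∩ Carlos: 09:45–10:00, 10:45–11:15, 13:45–15:00, 15:15–15:30.
Windows ≥ 15 min: 09:45–10:00, 10:45–11:15, 13:45–15:00, 15:15–15:30.
Latest start in the last window 15:15–15:30 is 15:30 − 15 min = 15:15.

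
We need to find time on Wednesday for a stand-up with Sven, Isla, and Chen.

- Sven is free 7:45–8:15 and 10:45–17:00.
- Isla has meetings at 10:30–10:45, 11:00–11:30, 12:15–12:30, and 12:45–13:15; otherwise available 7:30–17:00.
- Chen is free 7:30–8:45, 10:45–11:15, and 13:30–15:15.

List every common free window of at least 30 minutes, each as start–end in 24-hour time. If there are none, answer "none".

07:45–08:15, 13:30–15:15

Isla free within 07:30–17:00: 07:30–10:30, 10:45–11:00, 11:30–12:15, 12:30–12:45, 13:15–17:00.
Sven ∩ Isla: 07:45–08:15, 10:45–11:00, 11:30–12:15, 12:30–12:45, 13:15–17:00.
Sven ∩ Isla ∩ Chen: 07:45–08:15, 10:45–11:00, 13:30–15:15.
Windows ≥ 30 min: 07:45–08:15, 13:30–15:15.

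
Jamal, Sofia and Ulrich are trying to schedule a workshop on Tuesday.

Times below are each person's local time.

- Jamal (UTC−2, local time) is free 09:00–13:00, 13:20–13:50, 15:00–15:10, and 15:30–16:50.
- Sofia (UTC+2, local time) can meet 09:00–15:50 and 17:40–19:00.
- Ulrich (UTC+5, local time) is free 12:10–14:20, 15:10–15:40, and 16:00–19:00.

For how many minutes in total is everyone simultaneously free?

170 minutes

Jamal → UTC: 11:00–15:00, 15:20–15:50, 17:00–17:10, 17:30–18:50.
Sofia → UTC: 07:00–13:50, 15:40–17:00.
Ulrich → UTC: 07:10–09:20, 10:10–10:40, 11:00–14:00.
Jamal ∩ Sofia: 11:00–13:50, 15:40–15:50.
Jamal ∩ Sofia ∩ Ulrich: 11:00–13:50.
Total common minutes: 170.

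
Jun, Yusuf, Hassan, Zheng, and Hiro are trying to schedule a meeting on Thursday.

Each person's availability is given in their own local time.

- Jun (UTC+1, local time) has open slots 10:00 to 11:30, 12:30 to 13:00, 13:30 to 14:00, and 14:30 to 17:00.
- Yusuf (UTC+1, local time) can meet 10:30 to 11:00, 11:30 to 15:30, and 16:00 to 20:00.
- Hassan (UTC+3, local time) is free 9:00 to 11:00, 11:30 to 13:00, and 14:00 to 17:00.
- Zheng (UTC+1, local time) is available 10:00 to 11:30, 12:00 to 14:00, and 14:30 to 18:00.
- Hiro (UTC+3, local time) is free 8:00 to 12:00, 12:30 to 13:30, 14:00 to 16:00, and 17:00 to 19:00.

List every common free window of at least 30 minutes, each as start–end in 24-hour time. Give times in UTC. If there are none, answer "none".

09:30–10:00, 11:30–12:00, 12:30–13:00

Jun → UTC: 09:00–10:30, 11:30–12:00, 12:30–13:00, 13:30–16:00.
Yusuf → UTC: 09:30–10:00, 10:30–14:30, 15:00–19:00.
Hassan → UTC: 06:00–08:00, 08:30–10:00, 11:00–14:00.
Zheng → UTC: 09:00–10:30, 11:00–13:00, 13:30–17:00.
Hiro → UTC: 05:00–09:00, 09:30–10:30, 11:00–13:00, 14:00–16:00.
Jun ∩ Yusuf: 09:30–10:00, 11:30–12:00, 12:30–13:00, 13:30–14:30, 15:00–16:00.
Jun ∩ Yusuf ∩ Hassan: 09:30–10:00, 11:30–12:00, 12:30–13:00, 13:30–14:00.
Jun ∩ Yusuf ∩ Hassan ∩ Zheng: 09:30–10:00, 11:30–12:00, 12:30–13:00, 13:30–14:00.
Jun ∩ Yusuf ∩ Hassan ∩ Zheng ∩ Hiro: 09:30–10:00, 11:30–12:00, 12:30–13:00.
Windows ≥ 30 min: 09:30–10:00, 11:30–12:00, 12:30–13:00.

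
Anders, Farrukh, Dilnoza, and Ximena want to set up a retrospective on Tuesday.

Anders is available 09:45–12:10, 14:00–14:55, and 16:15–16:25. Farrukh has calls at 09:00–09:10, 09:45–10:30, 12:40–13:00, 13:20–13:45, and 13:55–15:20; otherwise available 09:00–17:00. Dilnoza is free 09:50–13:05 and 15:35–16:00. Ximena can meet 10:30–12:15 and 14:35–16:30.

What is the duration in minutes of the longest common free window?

100 minutes

Farrukh free within 09:00–17:00: 09:10–09:45, 10:30–12:40, 13:00–13:20, 13:45–13:55, 15:20–17:00.
Anders ∩ Farrukh: 10:30–12:10, 16:15–16:25.
Anders ∩ Farrukh ∩ Dilnoza: 10:30–12:10.
Anders ∩ Farrukh ∩ Dilnoza ∩ Ximena: 10:30–12:10.
Single common window of 100 minutes.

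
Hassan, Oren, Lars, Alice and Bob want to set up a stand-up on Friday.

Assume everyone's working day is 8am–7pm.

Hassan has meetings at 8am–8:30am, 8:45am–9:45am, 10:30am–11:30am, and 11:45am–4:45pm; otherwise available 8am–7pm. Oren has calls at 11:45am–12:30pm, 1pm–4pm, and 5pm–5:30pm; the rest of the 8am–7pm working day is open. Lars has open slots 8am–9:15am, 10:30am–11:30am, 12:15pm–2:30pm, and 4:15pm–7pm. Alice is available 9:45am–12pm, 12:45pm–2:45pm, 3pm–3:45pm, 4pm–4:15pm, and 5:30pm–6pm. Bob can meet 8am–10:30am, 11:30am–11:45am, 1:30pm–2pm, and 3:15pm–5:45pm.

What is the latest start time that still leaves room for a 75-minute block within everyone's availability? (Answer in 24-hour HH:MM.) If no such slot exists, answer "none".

none

Hassan free within 08:00–19:00: 08:30–08:45, 09:45–10:30, 11:30–11:45, 16:45–19:00.
Oren free within 08:00–19:00: 08:00–11:45, 12:30–13:00, 16:00–17:00, 17:30–19:00.
Hassan ∩ Oren: 08:30–08:45, 09:45–10:30, 11:30–11:45, 16:45–17:00, 17:30–19:00.
Hassan ∩ Oren ∩ Lars: 08:30–08:45, 16:45–17:00, 17:30–19:00.
Hassan ∩ Oren ∩ Lars ∩ Alice: 17:30–18:00.
Hassan ∩ Oren ∩ Lars ∩ Alice ∩ Bob: 17:30–17:45.
Windows ≥ 75 min: (none).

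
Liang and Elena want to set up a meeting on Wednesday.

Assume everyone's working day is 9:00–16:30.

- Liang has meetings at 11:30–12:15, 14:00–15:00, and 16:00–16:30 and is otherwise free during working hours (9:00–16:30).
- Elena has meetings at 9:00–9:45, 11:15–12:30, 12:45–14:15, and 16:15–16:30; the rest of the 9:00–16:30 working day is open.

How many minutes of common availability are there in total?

165 minutes

Liang free within 09:00–16:30: 09:00–11:30, 12:15–14:00, 15:00–16:00.
Elena free within 09:00–16:30: 09:45–11:15, 12:30–12:45, 14:15–16:15.
Liang ∩ Elena: 09:45–11:15, 12:30–12:45, 15:00–16:00.
Total common minutes: 90 + 15 + 60 = 165.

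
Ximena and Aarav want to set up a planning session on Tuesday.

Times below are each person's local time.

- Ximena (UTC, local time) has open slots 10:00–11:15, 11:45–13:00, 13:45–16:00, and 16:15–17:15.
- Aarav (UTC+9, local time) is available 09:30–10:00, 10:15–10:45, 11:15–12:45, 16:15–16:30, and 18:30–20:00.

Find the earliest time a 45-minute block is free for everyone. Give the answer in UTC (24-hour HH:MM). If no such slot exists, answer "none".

Ximena → UTC: 10:00–11:15, 11:45–13:00, 13:45–16:00, 16:15–17:15.
Aarav → UTC: 00:30–01:00, 01:15–01:45, 02:15–03:45, 07:15–07:30, 09:30–11:00.
Ximena ∩ Aarav: 10:00–11:00.
Windows ≥ 45 min: 10:00–11:00.
Earliest such window starts at 10:00.

10:00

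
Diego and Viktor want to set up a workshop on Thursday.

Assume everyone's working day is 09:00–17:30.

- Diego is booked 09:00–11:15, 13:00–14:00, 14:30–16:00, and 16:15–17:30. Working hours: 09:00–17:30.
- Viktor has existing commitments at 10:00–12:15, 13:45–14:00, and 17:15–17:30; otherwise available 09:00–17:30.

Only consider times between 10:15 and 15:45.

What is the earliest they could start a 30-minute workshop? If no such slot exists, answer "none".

Diego free within 09:00–17:30: 11:15–13:00, 14:00–14:30, 16:00–16:15.
Viktor free within 09:00–17:30: 09:00–10:00, 12:15–13:45, 14:00–17:15.
Diego ∩ Viktor: 12:15–13:00, 14:00–14:30, 16:00–16:15.
Restricted to 10:15–15:45: 12:15–13:00, 14:00–14:30.
Windows ≥ 30 min: 12:15–13:00, 14:00–14:30.
Earliest such window starts at 12:15.

12:15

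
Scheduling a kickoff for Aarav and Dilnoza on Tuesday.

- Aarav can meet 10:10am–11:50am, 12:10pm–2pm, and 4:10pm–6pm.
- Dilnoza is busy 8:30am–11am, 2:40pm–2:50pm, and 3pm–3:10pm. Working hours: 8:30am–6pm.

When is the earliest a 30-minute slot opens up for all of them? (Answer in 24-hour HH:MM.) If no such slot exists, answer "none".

11:00

Dilnoza free within 08:30–18:00: 11:00–14:40, 14:50–15:00, 15:10–18:00.
Aarav ∩ Dilnoza: 11:00–11:50, 12:10–14:00, 16:10–18:00.
Windows ≥ 30 min: 11:00–11:50, 12:10–14:00, 16:10–18:00.
Earliest such window starts at 11:00.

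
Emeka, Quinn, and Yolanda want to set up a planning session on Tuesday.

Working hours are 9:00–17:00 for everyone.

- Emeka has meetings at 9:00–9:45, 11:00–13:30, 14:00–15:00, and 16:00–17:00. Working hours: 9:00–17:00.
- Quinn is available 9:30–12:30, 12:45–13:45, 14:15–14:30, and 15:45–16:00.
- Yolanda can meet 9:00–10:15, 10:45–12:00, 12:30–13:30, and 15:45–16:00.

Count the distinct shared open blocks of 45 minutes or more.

Emeka free within 09:00–17:00: 09:45–11:00, 13:30–14:00, 15:00–16:00.
Emeka ∩ Quinn: 09:45–11:00, 13:30–13:45, 15:45–16:00.
Emeka ∩ Quinn ∩ Yolanda: 09:45–10:15, 10:45–11:00, 15:45–16:00.
Windows ≥ 45 min: (none).
That's 0 windows.

0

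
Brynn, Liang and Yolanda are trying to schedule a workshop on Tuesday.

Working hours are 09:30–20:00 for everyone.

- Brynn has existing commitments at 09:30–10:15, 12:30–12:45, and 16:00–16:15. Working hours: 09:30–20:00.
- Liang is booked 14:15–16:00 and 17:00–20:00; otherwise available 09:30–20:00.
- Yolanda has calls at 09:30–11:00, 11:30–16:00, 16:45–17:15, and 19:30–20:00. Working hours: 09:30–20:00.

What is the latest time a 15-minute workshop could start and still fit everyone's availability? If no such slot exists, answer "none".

16:30

Brynn free within 09:30–20:00: 10:15–12:30, 12:45–16:00, 16:15–20:00.
Liang free within 09:30–20:00: 09:30–14:15, 16:00–17:00.
Yolanda free within 09:30–20:00: 11:00–11:30, 16:00–16:45, 17:15–19:30.
Brynn ∩ Liang: 10:15–12:30, 12:45–14:15, 16:15–17:00.
Brynn ∩ Liang ∩ Yolanda: 11:00–11:30, 16:15–16:45.
Windows ≥ 15 min: 11:00–11:30, 16:15–16:45.
Latest start in the last window 16:15–16:45 is 16:45 − 15 min = 16:30.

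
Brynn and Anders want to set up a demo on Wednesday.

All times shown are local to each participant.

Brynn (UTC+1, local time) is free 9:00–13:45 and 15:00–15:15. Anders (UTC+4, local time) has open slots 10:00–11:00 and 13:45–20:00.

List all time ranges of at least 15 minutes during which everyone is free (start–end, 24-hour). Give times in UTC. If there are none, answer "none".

Brynn → UTC: 08:00–12:45, 14:00–14:15.
Anders → UTC: 06:00–07:00, 09:45–16:00.
Brynn ∩ Anders: 09:45–12:45, 14:00–14:15.
Windows ≥ 15 min: 09:45–12:45, 14:00–14:15.

09:45–12:45, 14:00–14:15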